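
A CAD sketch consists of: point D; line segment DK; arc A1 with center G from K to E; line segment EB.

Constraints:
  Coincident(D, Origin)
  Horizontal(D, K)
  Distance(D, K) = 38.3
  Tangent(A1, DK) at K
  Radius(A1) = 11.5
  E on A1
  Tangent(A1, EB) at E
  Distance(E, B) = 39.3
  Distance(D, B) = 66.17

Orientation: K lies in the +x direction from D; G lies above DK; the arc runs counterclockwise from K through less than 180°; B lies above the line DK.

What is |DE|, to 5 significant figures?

51.474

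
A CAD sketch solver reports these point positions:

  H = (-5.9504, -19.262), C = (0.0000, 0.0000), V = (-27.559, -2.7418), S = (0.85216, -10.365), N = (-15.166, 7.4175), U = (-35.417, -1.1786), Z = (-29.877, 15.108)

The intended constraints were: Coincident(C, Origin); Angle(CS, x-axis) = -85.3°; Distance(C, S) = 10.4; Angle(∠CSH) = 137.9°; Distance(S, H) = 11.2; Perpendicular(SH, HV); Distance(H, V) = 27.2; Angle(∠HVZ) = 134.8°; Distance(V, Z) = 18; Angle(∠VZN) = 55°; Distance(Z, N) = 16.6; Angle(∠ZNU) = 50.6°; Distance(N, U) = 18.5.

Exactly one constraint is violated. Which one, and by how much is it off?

Distance(N, U) = 18.5 — off by 3.50.

C = (0.00, 0.00) ✓; CS at -85.30° ✓; |CS| = 10.40 ✓; ∠CSH = 137.9° ✓; |SH| = 11.20 ✓; ∠(SH, HV) = 90.00° ✓; |HV| = 27.20 ✓; ∠HVZ = 134.8° ✓; |VZ| = 18.00 ✓; ∠VZN = 55.00° ✓; |ZN| = 16.60 ✓; ∠ZNU = 50.60° ✓; |NU| = 22.00 ✗.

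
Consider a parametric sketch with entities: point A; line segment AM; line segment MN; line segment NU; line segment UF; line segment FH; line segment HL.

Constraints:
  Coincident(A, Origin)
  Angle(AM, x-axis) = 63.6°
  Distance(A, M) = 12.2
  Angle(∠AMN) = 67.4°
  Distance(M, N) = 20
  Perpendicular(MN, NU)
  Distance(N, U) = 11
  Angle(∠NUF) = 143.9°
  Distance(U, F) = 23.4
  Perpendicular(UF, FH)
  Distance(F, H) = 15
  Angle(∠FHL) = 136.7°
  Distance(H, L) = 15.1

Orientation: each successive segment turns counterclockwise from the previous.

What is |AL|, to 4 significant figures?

14.29

UF ⟂ FH, so FH runs at 32.30°; with |FH| = 15.0, H = (9.922, -10.49). ∠FHL = 136.7° gives HL at 75.60° from the x-axis; with |HL| = 15.1, L = (13.68, 4.139). Then |AL| = |L − A| = 14.29.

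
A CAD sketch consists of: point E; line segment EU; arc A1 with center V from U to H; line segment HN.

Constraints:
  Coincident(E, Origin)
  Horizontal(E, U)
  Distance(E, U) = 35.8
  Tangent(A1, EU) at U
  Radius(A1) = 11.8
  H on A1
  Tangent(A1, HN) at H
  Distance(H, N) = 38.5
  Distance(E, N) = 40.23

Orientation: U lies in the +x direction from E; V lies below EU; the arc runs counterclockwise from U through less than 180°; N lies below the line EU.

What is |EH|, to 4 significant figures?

26.20

E is at the origin; E and U share the same y with |EU| = 35.8 and U on the +x side, so U = (35.80, 0.000). Since A1 is tangent to EU there, VU ⟂ EU, so V = U + (0, -11.8) = (35.80, -11.80). Since VH ⟂ HN (tangency), |VN| = √(11.8² + 38.5²) = 40.27 regardless of where H sits on A1. So N lies on both circle(E, 40.23) and circle(V, 40.27); the below-EU intersection is N = (6.729, -39.66). H is the foot of the tangent from N: H = (25.50, -6.048).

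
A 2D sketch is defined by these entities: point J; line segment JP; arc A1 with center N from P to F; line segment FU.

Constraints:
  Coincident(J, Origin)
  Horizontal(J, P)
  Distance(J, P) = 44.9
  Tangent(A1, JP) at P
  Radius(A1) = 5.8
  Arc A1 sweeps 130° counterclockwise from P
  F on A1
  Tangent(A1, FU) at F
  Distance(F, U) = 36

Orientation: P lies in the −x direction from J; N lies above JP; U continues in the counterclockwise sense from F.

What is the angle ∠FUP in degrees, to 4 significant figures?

13.26°

J is at the origin; JP is horizontal with |JP| = 44.9 and P on the −x side, so P = (-44.90, 0.000). Since A1 is tangent to JP there, NP ⟂ JP, so N = P + (0, 5.8) = (-44.90, 5.800). On A1, P sits at bearing -90° from N; a 130° counterclockwise sweep puts F at bearing 40°, so F = N + 5.8·(cos 40°, sin 40°) = (-40.46, 9.528). Since A1 is tangent to FU there, NF ⟂ FU, so FU runs along (−sin 40°, cos 40°); with |FU| = 36.0, U = (-63.60, 37.11). Then cos ∠FUP = UF·UP / (|UF||UP|), giving 13.26°.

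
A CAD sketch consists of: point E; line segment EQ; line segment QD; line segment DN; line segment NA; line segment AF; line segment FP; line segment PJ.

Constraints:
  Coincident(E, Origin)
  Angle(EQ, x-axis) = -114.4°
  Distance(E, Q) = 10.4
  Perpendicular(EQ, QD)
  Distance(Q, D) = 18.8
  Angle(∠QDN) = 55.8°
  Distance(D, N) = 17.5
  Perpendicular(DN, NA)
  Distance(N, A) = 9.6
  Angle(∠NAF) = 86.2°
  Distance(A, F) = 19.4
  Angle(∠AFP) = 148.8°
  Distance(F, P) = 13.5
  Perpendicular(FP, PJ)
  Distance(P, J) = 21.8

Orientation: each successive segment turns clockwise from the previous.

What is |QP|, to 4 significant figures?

27.85

E is at the origin; EQ runs at -114.4° with length 10.4, so Q = (-4.296, -9.471). The perpendicularity gives QD at right angles to EQ, so QD runs at 155.6°; with |QD| = 18.8, D = (-21.42, -1.705). ∠QDN = 55.8° gives DN at 31.40° from the x-axis; with |DN| = 17.5, N = (-6.480, 7.413). DN is perpendicular to NA, so NA runs at -58.60°; with |NA| = 9.6, A = (-1.478, -0.7812). ∠NAF = 86.2° gives AF at -152.4° from the x-axis; with |AF| = 19.4, F = (-18.67, -9.769). ∠AFP = 148.8° gives FP at 176.4° from the x-axis; with |FP| = 13.5, P = (-32.14, -8.921). Then |QP| = |P − Q| = 27.85.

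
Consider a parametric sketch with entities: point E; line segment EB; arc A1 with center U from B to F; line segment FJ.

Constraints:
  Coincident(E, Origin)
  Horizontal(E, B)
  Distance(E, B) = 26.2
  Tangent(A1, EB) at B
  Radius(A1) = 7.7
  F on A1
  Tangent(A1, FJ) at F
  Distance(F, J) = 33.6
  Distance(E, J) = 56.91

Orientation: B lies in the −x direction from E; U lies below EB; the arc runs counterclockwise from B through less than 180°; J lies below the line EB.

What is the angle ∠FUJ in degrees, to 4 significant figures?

77.09°

E is at the origin; EB is horizontal with |EB| = 26.2 and B on the −x side, so B = (-26.20, 0.000). Tangency of A1 to EB means the radius UB is perpendicular to EB, so U = B + (0, -7.7) = (-26.20, -7.700). Since UF ⟂ FJ (tangency), |UJ| = √(7.7² + 33.6²) = 34.47 regardless of where F sits on A1. So J lies on both circle(E, 56.91) and circle(U, 34.47); the below-EB intersection is J = (-42.11, -38.28). F is the foot of the tangent from J: F = (-33.65, -5.761).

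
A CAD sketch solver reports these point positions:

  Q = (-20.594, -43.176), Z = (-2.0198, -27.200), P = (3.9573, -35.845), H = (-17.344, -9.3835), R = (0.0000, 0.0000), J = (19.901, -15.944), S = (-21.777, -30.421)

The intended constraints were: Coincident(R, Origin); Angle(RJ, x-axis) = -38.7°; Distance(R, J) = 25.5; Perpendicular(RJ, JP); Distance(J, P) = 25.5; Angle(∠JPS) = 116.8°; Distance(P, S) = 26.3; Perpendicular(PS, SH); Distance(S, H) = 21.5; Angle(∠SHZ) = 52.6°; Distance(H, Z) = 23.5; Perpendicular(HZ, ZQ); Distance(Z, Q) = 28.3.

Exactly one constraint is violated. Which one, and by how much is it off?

Distance(Z, Q) = 28.3 — off by 3.80.

R = (0.00, 0.00) ✓; RJ at -38.70° ✓; |RJ| = 25.50 ✓; ∠(RJ, JP) = 90.00° ✓; |JP| = 25.50 ✓; ∠JPS = 116.8° ✓; |PS| = 26.30 ✓; ∠(PS, SH) = 90.00° ✓; |SH| = 21.50 ✓; ∠SHZ = 52.60° ✓; |HZ| = 23.50 ✓; ∠(HZ, ZQ) = 90.00° ✓; |ZQ| = 24.50 ✗.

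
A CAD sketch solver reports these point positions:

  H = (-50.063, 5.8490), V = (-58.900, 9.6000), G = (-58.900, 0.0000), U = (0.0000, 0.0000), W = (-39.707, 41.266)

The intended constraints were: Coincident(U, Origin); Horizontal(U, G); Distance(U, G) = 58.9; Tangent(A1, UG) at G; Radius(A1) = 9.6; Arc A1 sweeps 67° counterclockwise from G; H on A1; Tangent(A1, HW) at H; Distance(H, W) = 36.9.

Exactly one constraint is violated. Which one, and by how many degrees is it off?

Tangent(A1, HW) at H — off by 6.70°.

U = (0.00, 0.00) ✓; U.y = 0.00, G.y = 0.00 ✓; |UG| = 58.90 ✓; ∠(VG, GU) = 90.00° ✓; |VG| = 9.600 ✓; bearing(V→H) − bearing(V→G) = 67.00° ✓; |VH| = 9.600 ✓; ∠(VH, HW) = 83.30° ✗; |HW| = 36.90 ✓.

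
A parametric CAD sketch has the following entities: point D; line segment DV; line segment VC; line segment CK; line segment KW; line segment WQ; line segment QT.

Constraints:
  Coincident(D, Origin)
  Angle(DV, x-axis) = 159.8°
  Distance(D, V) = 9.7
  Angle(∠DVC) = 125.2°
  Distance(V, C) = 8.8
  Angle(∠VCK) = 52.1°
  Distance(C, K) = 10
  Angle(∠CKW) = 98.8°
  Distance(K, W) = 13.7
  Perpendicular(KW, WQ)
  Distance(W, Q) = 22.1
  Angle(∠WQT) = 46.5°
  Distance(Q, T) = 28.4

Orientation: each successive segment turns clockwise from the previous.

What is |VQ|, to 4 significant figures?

18.14

D is at the origin; DV runs at 159.8° with length 9.7, so V = (-9.103, 3.349). ∠DVC = 125.2° gives VC at 105.0° from the x-axis; with |VC| = 8.8, C = (-11.38, 11.85). ∠VCK = 52.1° gives CK at -22.90° from the x-axis; with |CK| = 10.0, K = (-2.169, 7.958). ∠CKW = 98.8° gives KW at -104.1° from the x-axis; with |KW| = 13.7, W = (-5.507, -5.329). The perpendicularity gives WQ at right angles to KW, so WQ runs at 165.9°; with |WQ| = 22.1, Q = (-26.94, 0.05495). Then |VQ| = |Q − V| = 18.14.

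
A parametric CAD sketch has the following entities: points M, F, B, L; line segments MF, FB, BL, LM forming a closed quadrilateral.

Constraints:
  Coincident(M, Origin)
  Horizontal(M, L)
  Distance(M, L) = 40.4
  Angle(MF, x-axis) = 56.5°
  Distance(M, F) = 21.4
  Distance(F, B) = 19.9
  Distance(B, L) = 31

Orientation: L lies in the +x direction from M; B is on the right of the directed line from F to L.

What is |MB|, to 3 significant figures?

9.65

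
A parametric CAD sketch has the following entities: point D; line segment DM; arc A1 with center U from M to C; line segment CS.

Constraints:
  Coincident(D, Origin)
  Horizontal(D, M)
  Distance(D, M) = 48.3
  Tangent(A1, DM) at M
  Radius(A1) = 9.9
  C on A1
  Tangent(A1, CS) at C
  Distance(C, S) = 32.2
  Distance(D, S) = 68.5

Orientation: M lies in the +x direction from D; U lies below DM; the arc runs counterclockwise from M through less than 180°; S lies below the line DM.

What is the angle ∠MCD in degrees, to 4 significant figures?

102.6°

D is at the origin; DM is horizontal with |DM| = 48.3 and M on the +x side, so M = (48.30, 0.000). The tangent condition forces UM to be normal to DM, so U = M + (0, -9.9) = (48.30, -9.900). Since UC ⟂ CS (tangency), |US| = √(9.9² + 32.2²) = 33.69 regardless of where C sits on A1. So S lies on both circle(D, 68.5) and circle(U, 33.69); the below-DM intersection is S = (53.13, -43.24). C is the foot of the tangent from S: C = (39.35, -14.14).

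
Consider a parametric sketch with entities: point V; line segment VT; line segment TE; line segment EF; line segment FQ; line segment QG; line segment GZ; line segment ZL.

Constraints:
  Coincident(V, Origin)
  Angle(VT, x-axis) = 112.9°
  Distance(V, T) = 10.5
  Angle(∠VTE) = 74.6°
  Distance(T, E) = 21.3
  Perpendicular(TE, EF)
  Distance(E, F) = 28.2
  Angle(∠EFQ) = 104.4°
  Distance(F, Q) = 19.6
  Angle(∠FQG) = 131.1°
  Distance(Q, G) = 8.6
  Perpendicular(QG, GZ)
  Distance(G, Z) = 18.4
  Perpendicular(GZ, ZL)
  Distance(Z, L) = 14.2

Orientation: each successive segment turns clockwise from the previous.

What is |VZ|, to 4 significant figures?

4.086

V is at the origin; VT runs at 112.9° with length 10.5, so T = (-4.086, 9.672). ∠VTE = 74.6° gives TE at 7.500° from the x-axis; with |TE| = 21.3, E = (17.03, 12.45). TE is perpendicular to EF, so EF runs at -82.50°; with |EF| = 28.2, F = (20.71, -15.51). ∠EFQ = 104.4° gives FQ at -158.1° from the x-axis; with |FQ| = 19.6, Q = (2.527, -22.82). ∠FQG = 131.1° gives QG at 153.0° from the x-axis; with |QG| = 8.6, G = (-5.135, -18.91). The perpendicularity gives GZ at right angles to QG, so GZ runs at 63.00°; with |GZ| = 18.4, Z = (3.218, -2.518). Then |VZ| = |Z − V| = 4.086.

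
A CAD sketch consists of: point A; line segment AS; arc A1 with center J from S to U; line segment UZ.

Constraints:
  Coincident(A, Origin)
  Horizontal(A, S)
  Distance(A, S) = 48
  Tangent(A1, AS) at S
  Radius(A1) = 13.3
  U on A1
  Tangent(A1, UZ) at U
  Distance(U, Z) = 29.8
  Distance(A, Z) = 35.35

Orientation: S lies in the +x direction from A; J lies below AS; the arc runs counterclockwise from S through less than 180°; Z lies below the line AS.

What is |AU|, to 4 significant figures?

37.68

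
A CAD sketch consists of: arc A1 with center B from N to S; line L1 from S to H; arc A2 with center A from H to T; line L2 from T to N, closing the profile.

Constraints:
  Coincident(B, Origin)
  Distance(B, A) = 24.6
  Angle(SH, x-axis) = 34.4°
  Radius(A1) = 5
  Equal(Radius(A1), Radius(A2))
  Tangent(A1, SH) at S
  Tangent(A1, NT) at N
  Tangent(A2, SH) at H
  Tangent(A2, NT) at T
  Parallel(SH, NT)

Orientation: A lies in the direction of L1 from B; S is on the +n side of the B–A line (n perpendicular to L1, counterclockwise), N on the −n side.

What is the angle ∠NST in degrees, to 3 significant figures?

67.9°

The slot axis is L1's direction at 34.4°, so u = (cos 34.4°, sin 34.4°) = (0.825, 0.565) and n = (−sin 34.4°, cos 34.4°) = (-0.565, 0.825). B is at the origin and A lies 24.6 along u from B, so A = 24.6·u = (20.3, 13.9). Tangency of A1 to both parallel lines with radius 5.0 puts S and N at B ± 5.0·n: S = (-2.82, 4.13), N = (2.82, -4.13). Equal radii place H and T the same way about A: H = A + 5.0·n = (17.5, 18.0), T = A − 5.0·n = (23.1, 9.77). Then cos ∠NST = SN·ST / (|SN||ST|), giving 67.9°.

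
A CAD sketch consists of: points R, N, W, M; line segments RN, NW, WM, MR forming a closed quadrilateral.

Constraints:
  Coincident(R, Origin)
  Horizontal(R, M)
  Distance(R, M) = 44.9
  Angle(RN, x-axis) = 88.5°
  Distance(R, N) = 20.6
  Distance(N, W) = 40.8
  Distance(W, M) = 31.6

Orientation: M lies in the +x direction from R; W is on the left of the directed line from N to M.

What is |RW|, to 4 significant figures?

50.68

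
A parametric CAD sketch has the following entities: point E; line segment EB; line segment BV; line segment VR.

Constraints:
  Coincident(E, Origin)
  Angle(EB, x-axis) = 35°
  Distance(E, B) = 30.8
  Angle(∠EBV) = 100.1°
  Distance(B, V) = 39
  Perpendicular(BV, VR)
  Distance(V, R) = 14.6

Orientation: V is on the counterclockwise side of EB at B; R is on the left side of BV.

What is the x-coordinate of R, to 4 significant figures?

-4.433

E is at the origin; EB runs at 35.0° with length 30.8, so B = 30.8·(cos 35.0°, sin 35.0°) = (25.23, 17.67). ∠EBV = 100.1°, so BV runs at 35.0° + (180° − 100.1°) = 114.9° from the x-axis; with |BV| = 39.0, V = B + 39.0·(cos 114.9°, sin 114.9°) = (8.809, 53.04). BV is perpendicular to VR; with |VR| = 14.6 on the left of BV, R = V + 14.6·(-0.9070, -0.4210) = (-4.433, 46.89). So R.x = -4.433.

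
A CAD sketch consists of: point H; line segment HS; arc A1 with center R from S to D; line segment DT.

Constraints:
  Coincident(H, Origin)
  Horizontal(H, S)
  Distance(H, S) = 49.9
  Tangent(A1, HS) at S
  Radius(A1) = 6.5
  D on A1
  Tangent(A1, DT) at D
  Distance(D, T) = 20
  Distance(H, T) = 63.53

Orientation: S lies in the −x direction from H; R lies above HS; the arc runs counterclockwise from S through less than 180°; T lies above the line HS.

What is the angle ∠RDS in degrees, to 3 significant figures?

24.7°

H is at the origin; HS is horizontal with |HS| = 49.9 and S on the −x side, so S = (-49.9, 0.00). The tangent condition forces RS to be normal to HS, so R = S + (0, 6.5) = (-49.9, 6.50). Since RD ⟂ DT (tangency), |RT| = √(6.5² + 20.0²) = 21.0 regardless of where D sits on A1. So T lies on both circle(H, 63.53) and circle(R, 21.0); the above-HS intersection is T = (-58.0, 25.9). D is the foot of the tangent from T: D = (-45.0, 10.7).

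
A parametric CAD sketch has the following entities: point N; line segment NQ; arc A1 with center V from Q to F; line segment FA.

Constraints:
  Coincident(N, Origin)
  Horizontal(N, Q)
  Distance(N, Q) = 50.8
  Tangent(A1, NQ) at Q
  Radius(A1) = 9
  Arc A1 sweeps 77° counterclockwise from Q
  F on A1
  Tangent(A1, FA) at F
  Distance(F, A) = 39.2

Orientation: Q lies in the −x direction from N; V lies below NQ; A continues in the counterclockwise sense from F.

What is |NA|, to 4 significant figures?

81.96

N is at the origin; NQ is horizontal with |NQ| = 50.8 and Q on the −x side, so Q = (-50.80, 0.000). Tangency of A1 to NQ means the radius VQ is perpendicular to NQ, so V = Q + (0, -9) = (-50.80, -9.000). On A1, Q sits at bearing 90° from V; a 77° counterclockwise sweep puts F at bearing 167°, so F = V + 9.0·(cos 167°, sin 167°) = (-59.57, -6.975). Since A1 is tangent to FA there, VF ⟂ FA, so FA runs along (−sin 167°, cos 167°); with |FA| = 39.2, A = (-68.39, -45.17). Then |NA| = |A − N| = 81.96.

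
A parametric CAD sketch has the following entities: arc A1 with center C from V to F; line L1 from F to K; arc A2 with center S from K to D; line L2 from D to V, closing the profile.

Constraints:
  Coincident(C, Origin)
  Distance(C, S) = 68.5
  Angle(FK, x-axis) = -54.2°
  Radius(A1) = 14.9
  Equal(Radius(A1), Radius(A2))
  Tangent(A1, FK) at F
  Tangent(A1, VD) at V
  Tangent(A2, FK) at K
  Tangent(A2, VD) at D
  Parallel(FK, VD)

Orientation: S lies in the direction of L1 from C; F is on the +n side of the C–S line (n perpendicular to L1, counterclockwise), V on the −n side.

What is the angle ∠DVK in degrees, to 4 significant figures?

23.51°

Tangency of A1 to both parallel lines with radius 14.9 puts F and V at C ± 14.9·n: F = (12.08, 8.716), V = (-12.08, -8.716). Equal radii place K and D the same way about S: K = S + 14.9·n = (52.15, -46.84), D = S − 14.9·n = (27.98, -64.27). Then cos ∠DVK = VD·VK / (|VD||VK|), giving 23.51°.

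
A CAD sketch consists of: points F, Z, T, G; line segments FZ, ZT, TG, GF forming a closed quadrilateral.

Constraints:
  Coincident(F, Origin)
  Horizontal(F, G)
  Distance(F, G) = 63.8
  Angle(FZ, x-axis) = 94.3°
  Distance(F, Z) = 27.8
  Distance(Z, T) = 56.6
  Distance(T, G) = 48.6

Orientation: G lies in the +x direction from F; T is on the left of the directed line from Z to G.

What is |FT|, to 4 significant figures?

69.42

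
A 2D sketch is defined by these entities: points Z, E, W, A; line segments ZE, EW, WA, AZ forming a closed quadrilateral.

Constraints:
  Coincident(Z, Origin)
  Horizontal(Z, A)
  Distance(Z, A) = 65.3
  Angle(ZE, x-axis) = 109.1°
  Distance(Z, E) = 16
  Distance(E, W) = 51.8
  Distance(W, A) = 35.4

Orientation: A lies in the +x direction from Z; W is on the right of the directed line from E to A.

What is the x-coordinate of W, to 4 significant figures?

34.72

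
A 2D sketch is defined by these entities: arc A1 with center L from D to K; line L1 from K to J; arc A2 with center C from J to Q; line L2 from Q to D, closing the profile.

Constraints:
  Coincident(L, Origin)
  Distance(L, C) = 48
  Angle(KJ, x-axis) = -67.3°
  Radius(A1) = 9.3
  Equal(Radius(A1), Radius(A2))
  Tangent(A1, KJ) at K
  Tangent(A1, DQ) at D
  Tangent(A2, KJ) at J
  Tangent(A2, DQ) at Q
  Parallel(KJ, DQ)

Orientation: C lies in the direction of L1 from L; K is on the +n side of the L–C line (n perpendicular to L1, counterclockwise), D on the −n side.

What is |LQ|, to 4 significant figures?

48.89

The slot axis is L1's direction at -67.3°, so u = (cos -67.3°, sin -67.3°) = (0.3859, -0.9225) and n = (−sin -67.3°, cos -67.3°) = (0.9225, 0.3859). L is at the origin and C lies 48.0 along u from L, so C = 48.0·u = (18.52, -44.28). Tangency of A1 to both parallel lines with radius 9.3 puts K and D at L ± 9.3·n: K = (8.580, 3.589), D = (-8.580, -3.589). Equal radii place J and Q the same way about C: J = C + 9.3·n = (27.10, -40.69), Q = C − 9.3·n = (9.944, -47.87). Then |LQ| = |Q − L| = 48.89.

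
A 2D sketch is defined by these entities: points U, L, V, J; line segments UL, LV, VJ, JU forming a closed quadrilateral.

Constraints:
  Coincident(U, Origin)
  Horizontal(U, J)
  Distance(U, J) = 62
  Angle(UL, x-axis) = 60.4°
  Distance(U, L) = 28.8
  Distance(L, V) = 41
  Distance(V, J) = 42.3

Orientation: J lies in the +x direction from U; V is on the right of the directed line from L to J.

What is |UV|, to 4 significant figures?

27.10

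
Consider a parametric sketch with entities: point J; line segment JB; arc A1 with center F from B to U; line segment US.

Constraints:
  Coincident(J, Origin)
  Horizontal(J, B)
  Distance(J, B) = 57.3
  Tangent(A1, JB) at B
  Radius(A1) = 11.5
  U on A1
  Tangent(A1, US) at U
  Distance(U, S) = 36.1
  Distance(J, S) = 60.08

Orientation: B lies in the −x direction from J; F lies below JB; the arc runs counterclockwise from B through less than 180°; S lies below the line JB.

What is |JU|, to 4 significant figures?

68.28

J is at the origin; J and B share the same y with |JB| = 57.3 and B on the −x side, so B = (-57.30, 0.000). Tangency of A1 to JB means the radius FB is perpendicular to JB, so F = B + (0, -11.5) = (-57.30, -11.50). Since FU ⟂ US (tangency), |FS| = √(11.5² + 36.1²) = 37.89 regardless of where U sits on A1. So S lies on both circle(J, 60.08) and circle(F, 37.89); the below-JB intersection is S = (-39.73, -45.07). U is the foot of the tangent from S: U = (-65.39, -19.67).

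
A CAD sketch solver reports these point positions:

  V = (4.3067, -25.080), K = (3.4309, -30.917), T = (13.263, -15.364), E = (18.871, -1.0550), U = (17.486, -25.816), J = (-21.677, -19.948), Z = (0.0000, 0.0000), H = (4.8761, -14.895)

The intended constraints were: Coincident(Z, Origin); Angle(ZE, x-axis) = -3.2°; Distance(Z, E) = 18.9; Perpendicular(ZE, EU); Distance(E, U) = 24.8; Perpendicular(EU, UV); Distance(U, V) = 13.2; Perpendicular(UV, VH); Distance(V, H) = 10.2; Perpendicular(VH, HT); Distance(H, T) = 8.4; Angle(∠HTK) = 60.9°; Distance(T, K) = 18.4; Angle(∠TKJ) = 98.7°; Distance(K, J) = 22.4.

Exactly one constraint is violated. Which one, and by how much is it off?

Distance(K, J) = 22.4 — off by 5.00.

Z = (0.00, 0.00) ✓; ZE at -3.200° ✓; |ZE| = 18.90 ✓; ∠(ZE, EU) = 90.00° ✓; |EU| = 24.80 ✓; ∠(EU, UV) = 89.99° ✓; |UV| = 13.20 ✓; ∠(UV, VH) = 90.00° ✓; |VH| = 10.20 ✓; ∠(VH, HT) = 90.00° ✓; |HT| = 8.400 ✓; ∠HTK = 60.90° ✓; |TK| = 18.40 ✓; ∠TKJ = 98.70° ✓; |KJ| = 27.40 ✗.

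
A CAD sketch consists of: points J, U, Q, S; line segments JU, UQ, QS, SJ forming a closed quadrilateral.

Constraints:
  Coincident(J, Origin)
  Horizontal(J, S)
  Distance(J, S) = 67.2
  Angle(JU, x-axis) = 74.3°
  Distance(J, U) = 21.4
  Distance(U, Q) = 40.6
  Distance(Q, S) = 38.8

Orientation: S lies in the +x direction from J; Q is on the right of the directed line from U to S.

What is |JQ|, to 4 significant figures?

32.47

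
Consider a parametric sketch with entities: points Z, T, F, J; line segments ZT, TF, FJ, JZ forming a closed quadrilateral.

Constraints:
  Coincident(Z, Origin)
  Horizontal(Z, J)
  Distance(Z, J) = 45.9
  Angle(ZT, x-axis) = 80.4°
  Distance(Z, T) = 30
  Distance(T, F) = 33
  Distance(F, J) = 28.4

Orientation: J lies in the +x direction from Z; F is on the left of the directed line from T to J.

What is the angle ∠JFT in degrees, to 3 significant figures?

110°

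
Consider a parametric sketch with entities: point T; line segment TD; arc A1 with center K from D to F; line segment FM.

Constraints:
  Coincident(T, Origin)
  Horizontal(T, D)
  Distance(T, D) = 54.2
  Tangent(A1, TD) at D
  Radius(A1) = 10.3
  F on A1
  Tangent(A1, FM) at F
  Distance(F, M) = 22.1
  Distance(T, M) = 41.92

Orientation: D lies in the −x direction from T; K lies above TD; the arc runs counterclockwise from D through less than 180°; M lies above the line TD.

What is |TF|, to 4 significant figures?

45.58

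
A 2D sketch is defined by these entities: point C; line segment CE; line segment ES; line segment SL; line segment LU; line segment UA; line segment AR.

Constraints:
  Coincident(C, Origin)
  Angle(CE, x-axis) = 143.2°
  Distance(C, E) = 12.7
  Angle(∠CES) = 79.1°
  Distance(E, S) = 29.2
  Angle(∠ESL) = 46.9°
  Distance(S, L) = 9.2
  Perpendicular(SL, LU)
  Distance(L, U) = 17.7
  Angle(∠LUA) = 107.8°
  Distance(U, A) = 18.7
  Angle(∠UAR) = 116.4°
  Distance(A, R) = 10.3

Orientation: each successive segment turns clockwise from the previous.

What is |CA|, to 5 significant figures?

38.086

C is at the origin; CE runs at 143.2° with length 12.7, so E = (-10.169, 7.6076). ∠CES = 79.1° gives ES at 42.300° from the x-axis; with |ES| = 29.2, S = (11.428, 27.260). ∠ESL = 46.9° gives SL at -90.800° from the x-axis; with |SL| = 9.2, L = (11.299, 18.060). The perpendicularity gives LU at right angles to SL, so LU runs at 179.20°; with |LU| = 17.7, U = (-6.3988, 18.308). ∠LUA = 107.8° gives UA at 107.00° from the x-axis; with |UA| = 18.7, A = (-11.866, 36.190). Then |CA| = |A − C| = 38.086.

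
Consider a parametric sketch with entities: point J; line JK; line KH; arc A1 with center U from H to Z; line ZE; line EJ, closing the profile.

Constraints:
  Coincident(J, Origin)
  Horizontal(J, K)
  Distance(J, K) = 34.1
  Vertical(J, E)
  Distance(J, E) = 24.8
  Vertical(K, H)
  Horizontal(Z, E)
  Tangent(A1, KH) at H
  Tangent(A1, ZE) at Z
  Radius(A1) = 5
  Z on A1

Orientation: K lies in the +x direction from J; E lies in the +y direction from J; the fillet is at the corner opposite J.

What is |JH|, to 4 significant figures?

39.43

J is at the origin; JK is horizontal with |JK| = 34.1 and K on the +x side, so K = (34.10, 0.000). J and E share the same x with |JE| = 24.8 and E on the +y side, so E = (0.000, 24.80). The virtual corner opposite J is at (34.10, 24.80). Since A1 is tangent to KH there, UH ⟂ KH and since A1 is tangent to ZE there, UZ ⟂ ZE, with radius 5.0, so the center U sits 5.0 in from both sides at U = (29.10, 19.80). That places the tangent points at H = (34.10, 19.80) on KH and Z = (29.10, 24.80) on ZE. Then |JH| = |H − J| = 39.43.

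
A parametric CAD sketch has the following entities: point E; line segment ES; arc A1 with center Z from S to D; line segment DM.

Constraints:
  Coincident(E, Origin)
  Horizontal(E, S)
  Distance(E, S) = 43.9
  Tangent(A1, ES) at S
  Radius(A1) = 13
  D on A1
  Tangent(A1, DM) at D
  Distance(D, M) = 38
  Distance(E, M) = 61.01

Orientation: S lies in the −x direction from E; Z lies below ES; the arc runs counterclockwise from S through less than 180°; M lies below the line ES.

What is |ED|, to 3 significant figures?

58.2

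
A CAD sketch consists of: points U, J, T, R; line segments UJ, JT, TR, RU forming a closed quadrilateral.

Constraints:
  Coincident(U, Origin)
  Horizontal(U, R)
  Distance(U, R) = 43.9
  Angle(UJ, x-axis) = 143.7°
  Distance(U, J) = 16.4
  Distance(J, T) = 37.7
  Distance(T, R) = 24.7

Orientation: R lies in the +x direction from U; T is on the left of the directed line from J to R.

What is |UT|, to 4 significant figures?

28.32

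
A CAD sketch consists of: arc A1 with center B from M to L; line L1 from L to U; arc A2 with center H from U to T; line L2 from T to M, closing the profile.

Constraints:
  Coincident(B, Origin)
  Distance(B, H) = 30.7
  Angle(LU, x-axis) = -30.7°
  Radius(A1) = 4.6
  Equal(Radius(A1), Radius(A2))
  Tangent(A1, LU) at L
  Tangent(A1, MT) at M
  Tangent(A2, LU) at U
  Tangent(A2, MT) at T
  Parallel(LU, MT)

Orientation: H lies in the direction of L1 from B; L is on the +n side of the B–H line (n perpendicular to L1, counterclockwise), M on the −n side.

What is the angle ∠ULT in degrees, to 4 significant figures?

16.68°

The slot axis is L1's direction at -30.7°, so u = (cos -30.7°, sin -30.7°) = (0.8599, -0.5105) and n = (−sin -30.7°, cos -30.7°) = (0.5105, 0.8599). B is at the origin and H lies 30.7 along u from B, so H = 30.7·u = (26.40, -15.67). Tangency of A1 to both parallel lines with radius 4.6 puts L and M at B ± 4.6·n: L = (2.348, 3.955), M = (-2.348, -3.955). Equal radii place U and T the same way about H: U = H + 4.6·n = (28.75, -11.72), T = H − 4.6·n = (24.05, -19.63). Then cos ∠ULT = LU·LT / (|LU||LT|), giving 16.68°.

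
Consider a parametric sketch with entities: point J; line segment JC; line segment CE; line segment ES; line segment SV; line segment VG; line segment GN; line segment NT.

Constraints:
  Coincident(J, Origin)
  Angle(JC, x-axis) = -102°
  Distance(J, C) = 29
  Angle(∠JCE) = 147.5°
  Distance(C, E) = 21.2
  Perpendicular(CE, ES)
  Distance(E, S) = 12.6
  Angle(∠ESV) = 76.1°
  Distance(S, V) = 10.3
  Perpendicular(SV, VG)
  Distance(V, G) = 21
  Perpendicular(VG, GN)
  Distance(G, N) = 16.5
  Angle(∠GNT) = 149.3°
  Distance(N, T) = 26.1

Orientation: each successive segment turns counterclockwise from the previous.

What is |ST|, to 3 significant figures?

29.7

J is at the origin; JC runs at -102.0° with length 29.0, so C = (-6.03, -28.4). ∠JCE = 147.5° gives CE at -69.5° from the x-axis; with |CE| = 21.2, E = (1.39, -48.2). CE ⟂ ES, so ES runs at 20.5°; with |ES| = 12.6, S = (13.2, -43.8). ∠ESV = 76.1° gives SV at 124° from the x-axis; with |SV| = 10.3, V = (7.38, -35.3). SV is perpendicular to VG, so VG runs at -146°; with |VG| = 21.0, G = (-9.95, -47.2). VG is perpendicular to GN, so GN runs at -55.6°; with |GN| = 16.5, N = (-0.628, -60.8). ∠GNT = 149.3° gives NT at -24.9° from the x-axis; with |NT| = 26.1, T = (23.0, -71.8). Then |ST| = |T − S| = 29.7.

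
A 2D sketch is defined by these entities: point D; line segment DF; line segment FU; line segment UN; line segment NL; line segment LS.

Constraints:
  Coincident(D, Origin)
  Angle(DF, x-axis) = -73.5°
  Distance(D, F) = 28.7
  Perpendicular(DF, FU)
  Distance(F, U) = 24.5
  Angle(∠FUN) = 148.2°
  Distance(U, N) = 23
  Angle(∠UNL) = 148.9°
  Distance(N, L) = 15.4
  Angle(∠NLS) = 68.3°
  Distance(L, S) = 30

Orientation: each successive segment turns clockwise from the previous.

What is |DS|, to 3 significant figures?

21.2

D is at the origin; DF runs at -73.5° with length 28.7, so F = (8.15, -27.5). The perpendicularity gives FU at right angles to DF, so FU runs at -164°; with |FU| = 24.5, U = (-15.3, -34.5). ∠FUN = 148.2° gives UN at 165° from the x-axis; with |UN| = 23.0, N = (-37.5, -28.4). ∠UNL = 148.9° gives NL at 134° from the x-axis; with |NL| = 15.4, L = (-48.1, -17.3). ∠NLS = 68.3° gives LS at 21.9° from the x-axis; with |LS| = 30.0, S = (-20.3, -6.07). Then |DS| = |S − D| = 21.2.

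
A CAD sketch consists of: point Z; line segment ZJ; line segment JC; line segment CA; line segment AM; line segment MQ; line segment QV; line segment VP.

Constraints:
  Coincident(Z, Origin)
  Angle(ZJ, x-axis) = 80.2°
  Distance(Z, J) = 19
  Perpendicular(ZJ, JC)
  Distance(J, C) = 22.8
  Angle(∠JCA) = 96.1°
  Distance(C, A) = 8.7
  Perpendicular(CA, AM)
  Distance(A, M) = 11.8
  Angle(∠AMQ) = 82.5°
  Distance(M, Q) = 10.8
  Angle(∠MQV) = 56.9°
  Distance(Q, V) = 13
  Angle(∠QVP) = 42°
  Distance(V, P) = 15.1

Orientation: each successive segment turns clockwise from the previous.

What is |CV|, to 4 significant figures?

6.473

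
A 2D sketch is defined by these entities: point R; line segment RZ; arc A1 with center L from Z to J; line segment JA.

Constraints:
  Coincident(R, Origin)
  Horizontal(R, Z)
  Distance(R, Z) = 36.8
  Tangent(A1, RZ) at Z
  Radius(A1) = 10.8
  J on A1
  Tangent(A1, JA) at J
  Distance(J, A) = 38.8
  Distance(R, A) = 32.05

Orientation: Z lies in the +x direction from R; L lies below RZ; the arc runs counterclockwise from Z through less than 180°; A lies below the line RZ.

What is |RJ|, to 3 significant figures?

29.1

R is at the origin; RZ is horizontal with |RZ| = 36.8 and Z on the +x side, so Z = (36.8, 0.00). Tangency of A1 to RZ means the radius LZ is perpendicular to RZ, so L = Z + (0, -10.8) = (36.8, -10.8). Since LJ ⟂ JA (tangency), |LA| = √(10.8² + 38.8²) = 40.3 regardless of where J sits on A1. So A lies on both circle(R, 32.05) and circle(L, 40.3); the below-RZ intersection is A = (2.53, -32.0). J is the foot of the tangent from A: J = (28.9, -3.47).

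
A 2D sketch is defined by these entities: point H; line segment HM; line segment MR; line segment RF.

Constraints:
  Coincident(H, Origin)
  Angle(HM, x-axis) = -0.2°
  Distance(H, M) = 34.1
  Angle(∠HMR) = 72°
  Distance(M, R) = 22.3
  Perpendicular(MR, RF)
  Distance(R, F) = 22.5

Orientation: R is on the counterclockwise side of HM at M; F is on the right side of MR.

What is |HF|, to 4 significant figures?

56.18

H is at the origin; HM runs at -0.2° with length 34.1, so M = 34.1·(cos -0.2°, sin -0.2°) = (34.10, -0.1190). ∠HMR = 72.0°, so MR runs at -0.2° + (180° − 72.0°) = 107.8° from the x-axis; with |MR| = 22.3, R = M + 22.3·(cos 107.8°, sin 107.8°) = (27.28, 21.11). The perpendicularity gives RF at right angles to MR; with |RF| = 22.5 on the right of MR, F = R + 22.5·(0.9521, 0.3057) = (48.71, 27.99). Then |HF| = |F − H| = 56.18.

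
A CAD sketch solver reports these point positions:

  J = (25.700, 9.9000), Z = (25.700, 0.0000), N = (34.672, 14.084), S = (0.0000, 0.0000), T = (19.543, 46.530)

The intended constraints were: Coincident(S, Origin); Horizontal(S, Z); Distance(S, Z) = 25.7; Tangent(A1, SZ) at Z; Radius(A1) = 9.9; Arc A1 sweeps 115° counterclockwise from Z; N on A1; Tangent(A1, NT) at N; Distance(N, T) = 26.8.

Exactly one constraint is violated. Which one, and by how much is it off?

Distance(N, T) = 26.8 — off by 9.00.

S = (0.00, 0.00) ✓; S.y = 0.00, Z.y = 0.00 ✓; |SZ| = 25.70 ✓; ∠(JZ, ZS) = 90.00° ✓; |JZ| = 9.900 ✓; bearing(J→N) − bearing(J→Z) = 115.0° ✓; |JN| = 9.900 ✓; ∠(JN, NT) = 90.00° ✓; |NT| = 35.80 ✗.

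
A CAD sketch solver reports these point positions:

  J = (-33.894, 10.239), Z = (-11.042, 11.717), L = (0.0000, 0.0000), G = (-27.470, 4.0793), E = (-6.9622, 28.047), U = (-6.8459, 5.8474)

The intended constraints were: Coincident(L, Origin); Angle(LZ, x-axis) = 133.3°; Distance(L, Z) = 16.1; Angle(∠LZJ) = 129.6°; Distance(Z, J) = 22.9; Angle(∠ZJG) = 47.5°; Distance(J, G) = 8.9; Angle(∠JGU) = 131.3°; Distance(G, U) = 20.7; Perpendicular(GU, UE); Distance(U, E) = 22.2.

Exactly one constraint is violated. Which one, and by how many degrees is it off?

Perpendicular(GU, UE) — off by 4.60°.

L = (0.00, 0.00) ✓; LZ at 133.3° ✓; |LZ| = 16.10 ✓; ∠LZJ = 129.6° ✓; |ZJ| = 22.90 ✓; ∠ZJG = 47.50° ✓; |JG| = 8.900 ✓; ∠JGU = 131.3° ✓; |GU| = 20.70 ✓; ∠(GU, UE) = 85.40° ✗; |UE| = 22.20 ✓.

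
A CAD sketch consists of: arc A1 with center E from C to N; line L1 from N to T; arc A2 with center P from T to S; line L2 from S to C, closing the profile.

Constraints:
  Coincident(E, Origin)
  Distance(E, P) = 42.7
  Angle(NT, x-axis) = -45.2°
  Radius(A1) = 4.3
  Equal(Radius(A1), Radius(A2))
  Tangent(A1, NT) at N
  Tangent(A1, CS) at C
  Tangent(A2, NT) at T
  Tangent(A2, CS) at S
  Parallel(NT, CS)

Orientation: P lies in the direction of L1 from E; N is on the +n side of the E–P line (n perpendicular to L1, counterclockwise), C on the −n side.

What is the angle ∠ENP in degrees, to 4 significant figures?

84.25°

The slot axis is L1's direction at -45.2°, so u = (cos -45.2°, sin -45.2°) = (0.7046, -0.7096) and n = (−sin -45.2°, cos -45.2°) = (0.7096, 0.7046). E is at the origin and P lies 42.7 along u from E, so P = 42.7·u = (30.09, -30.30). Tangency of A1 to both parallel lines with radius 4.3 puts N and C at E ± 4.3·n: N = (3.051, 3.030), C = (-3.051, -3.030). Then cos ∠ENP = NE·NP / (|NE||NP|), giving 84.25°.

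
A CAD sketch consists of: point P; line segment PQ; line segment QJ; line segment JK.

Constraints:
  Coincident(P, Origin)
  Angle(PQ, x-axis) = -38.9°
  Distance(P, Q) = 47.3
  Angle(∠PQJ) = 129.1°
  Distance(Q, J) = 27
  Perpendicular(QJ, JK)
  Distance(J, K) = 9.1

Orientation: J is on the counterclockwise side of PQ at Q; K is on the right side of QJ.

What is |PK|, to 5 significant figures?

72.993

∠PQJ = 129.1°, so QJ runs at -38.9° + (180° − 129.1°) = 12.000° from the x-axis; with |QJ| = 27.0, J = Q + 27.0·(cos 12.000°, sin 12.000°) = (63.221, -24.089). QJ ⟂ JK; with |JK| = 9.1 on the right of QJ, K = J + 9.1·(0.20791, -0.97815) = (65.113, -32.990). Then |PK| = |K − P| = 72.993.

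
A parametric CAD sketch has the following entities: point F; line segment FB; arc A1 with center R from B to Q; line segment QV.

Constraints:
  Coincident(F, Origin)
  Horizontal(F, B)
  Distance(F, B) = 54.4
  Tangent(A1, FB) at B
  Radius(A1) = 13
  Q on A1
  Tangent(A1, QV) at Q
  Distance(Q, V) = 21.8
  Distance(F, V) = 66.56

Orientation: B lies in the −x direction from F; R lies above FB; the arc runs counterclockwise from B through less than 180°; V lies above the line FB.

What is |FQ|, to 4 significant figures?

47.49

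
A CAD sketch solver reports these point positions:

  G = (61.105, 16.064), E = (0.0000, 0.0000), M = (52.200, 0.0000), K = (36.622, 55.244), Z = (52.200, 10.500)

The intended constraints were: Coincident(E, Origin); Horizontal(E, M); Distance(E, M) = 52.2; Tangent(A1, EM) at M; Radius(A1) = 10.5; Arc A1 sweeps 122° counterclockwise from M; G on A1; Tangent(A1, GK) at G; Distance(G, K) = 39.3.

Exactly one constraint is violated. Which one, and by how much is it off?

Distance(G, K) = 39.3 — off by 6.90.

E = (0.00, 0.00) ✓; E.y = 0.00, M.y = 0.00 ✓; |EM| = 52.20 ✓; ∠(ZM, ME) = 90.00° ✓; |ZM| = 10.50 ✓; bearing(Z→G) − bearing(Z→M) = 122.0° ✓; |ZG| = 10.50 ✓; ∠(ZG, GK) = 90.00° ✓; |GK| = 46.20 ✗.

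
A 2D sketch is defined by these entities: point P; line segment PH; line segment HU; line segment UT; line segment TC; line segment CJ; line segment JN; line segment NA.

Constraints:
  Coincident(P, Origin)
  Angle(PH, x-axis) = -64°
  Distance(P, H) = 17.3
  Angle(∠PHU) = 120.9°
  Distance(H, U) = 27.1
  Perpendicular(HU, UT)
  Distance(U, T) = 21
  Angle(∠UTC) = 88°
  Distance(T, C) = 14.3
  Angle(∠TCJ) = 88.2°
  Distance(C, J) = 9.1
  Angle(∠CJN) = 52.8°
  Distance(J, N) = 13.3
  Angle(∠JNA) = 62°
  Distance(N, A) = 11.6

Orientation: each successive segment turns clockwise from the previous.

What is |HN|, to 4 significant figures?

30.92

P is at the origin; PH runs at -64.0° with length 17.3, so H = (7.584, -15.55). ∠PHU = 120.9° gives HU at -123.1° from the x-axis; with |HU| = 27.1, U = (-7.216, -38.25). HU is perpendicular to UT, so UT runs at 146.9°; with |UT| = 21.0, T = (-24.81, -26.78). ∠UTC = 88.0° gives TC at 54.90° from the x-axis; with |TC| = 14.3, C = (-16.59, -15.08). ∠TCJ = 88.2° gives CJ at -36.90° from the x-axis; with |CJ| = 9.1, J = (-9.308, -20.55). ∠CJN = 52.8° gives JN at -164.1° from the x-axis; with |JN| = 13.3, N = (-22.10, -24.19). Then |HN| = |N − H| = 30.92.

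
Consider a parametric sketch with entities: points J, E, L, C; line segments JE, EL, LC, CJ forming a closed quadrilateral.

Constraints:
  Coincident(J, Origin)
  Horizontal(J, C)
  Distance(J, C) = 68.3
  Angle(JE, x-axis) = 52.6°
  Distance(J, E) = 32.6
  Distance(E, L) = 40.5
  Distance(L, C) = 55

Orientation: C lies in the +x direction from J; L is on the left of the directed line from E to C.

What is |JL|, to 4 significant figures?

72.69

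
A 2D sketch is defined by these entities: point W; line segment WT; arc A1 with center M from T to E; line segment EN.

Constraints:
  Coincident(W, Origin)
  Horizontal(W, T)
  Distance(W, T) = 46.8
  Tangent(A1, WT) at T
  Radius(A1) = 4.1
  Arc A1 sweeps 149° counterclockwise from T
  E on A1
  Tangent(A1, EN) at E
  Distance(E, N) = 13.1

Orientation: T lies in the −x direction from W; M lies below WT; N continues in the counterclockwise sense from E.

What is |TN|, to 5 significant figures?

17.011

W is at the origin; WT is horizontal with |WT| = 46.8 and T on the −x side, so T = (-46.800, 0.0000). Since A1 is tangent to WT there, MT ⟂ WT, so M = T + (0, -4.1) = (-46.800, -4.1000). On A1, T sits at bearing 90° from M; a 149° counterclockwise sweep puts E at bearing 239°, so E = M + 4.1·(cos 239°, sin 239°) = (-48.912, -7.6144). A1 meets EN tangentially, so ME is at right angles to EN, so EN runs along (−sin 239°, cos 239°); with |EN| = 13.1, N = (-37.683, -14.361). Then |TN| = |N − T| = 17.011.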